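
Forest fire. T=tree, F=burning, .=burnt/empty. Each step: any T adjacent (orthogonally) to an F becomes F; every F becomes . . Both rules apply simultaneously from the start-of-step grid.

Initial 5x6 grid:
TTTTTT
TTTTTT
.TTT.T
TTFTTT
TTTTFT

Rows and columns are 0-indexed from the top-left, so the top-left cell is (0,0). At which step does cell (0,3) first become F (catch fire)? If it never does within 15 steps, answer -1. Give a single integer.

Step 1: cell (0,3)='T' (+7 fires, +2 burnt)
Step 2: cell (0,3)='T' (+6 fires, +7 burnt)
Step 3: cell (0,3)='T' (+5 fires, +6 burnt)
Step 4: cell (0,3)='F' (+5 fires, +5 burnt)
  -> target ignites at step 4
Step 5: cell (0,3)='.' (+3 fires, +5 burnt)
Step 6: cell (0,3)='.' (+0 fires, +3 burnt)
  fire out at step 6

4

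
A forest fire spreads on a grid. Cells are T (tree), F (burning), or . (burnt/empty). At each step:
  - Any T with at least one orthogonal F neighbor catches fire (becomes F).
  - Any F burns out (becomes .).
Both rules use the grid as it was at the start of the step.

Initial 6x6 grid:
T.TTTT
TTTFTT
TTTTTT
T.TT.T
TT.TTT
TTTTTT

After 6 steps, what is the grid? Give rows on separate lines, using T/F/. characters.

Step 1: 4 trees catch fire, 1 burn out
  T.TFTT
  TTF.FT
  TTTFTT
  T.TT.T
  TT.TTT
  TTTTTT
Step 2: 7 trees catch fire, 4 burn out
  T.F.FT
  TF...F
  TTF.FT
  T.TF.T
  TT.TTT
  TTTTTT
Step 3: 6 trees catch fire, 7 burn out
  T....F
  F.....
  TF...F
  T.F..T
  TT.FTT
  TTTTTT
Step 4: 5 trees catch fire, 6 burn out
  F.....
  ......
  F.....
  T....F
  TT..FT
  TTTFTT
Step 5: 4 trees catch fire, 5 burn out
  ......
  ......
  ......
  F.....
  TT...F
  TTF.FT
Step 6: 3 trees catch fire, 4 burn out
  ......
  ......
  ......
  ......
  FT....
  TF...F

......
......
......
......
FT....
TF...F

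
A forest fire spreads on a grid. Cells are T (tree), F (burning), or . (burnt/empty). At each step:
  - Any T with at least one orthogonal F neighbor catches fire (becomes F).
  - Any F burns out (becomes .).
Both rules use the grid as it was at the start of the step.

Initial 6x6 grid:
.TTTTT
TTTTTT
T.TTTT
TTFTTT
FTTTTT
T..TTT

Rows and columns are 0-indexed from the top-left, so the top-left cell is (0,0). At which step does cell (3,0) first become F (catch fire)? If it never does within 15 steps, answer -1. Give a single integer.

Step 1: cell (3,0)='F' (+7 fires, +2 burnt)
  -> target ignites at step 1
Step 2: cell (3,0)='.' (+5 fires, +7 burnt)
Step 3: cell (3,0)='.' (+8 fires, +5 burnt)
Step 4: cell (3,0)='.' (+6 fires, +8 burnt)
Step 5: cell (3,0)='.' (+3 fires, +6 burnt)
Step 6: cell (3,0)='.' (+1 fires, +3 burnt)
Step 7: cell (3,0)='.' (+0 fires, +1 burnt)
  fire out at step 7

1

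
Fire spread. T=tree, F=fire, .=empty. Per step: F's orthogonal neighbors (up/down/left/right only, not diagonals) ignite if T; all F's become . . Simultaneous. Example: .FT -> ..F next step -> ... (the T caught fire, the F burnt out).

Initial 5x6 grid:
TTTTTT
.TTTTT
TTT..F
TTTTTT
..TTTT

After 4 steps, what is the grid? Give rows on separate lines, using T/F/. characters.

Step 1: 2 trees catch fire, 1 burn out
  TTTTTT
  .TTTTF
  TTT...
  TTTTTF
  ..TTTT
Step 2: 4 trees catch fire, 2 burn out
  TTTTTF
  .TTTF.
  TTT...
  TTTTF.
  ..TTTF
Step 3: 4 trees catch fire, 4 burn out
  TTTTF.
  .TTF..
  TTT...
  TTTF..
  ..TTF.
Step 4: 4 trees catch fire, 4 burn out
  TTTF..
  .TF...
  TTT...
  TTF...
  ..TF..

TTTF..
.TF...
TTT...
TTF...
..TF..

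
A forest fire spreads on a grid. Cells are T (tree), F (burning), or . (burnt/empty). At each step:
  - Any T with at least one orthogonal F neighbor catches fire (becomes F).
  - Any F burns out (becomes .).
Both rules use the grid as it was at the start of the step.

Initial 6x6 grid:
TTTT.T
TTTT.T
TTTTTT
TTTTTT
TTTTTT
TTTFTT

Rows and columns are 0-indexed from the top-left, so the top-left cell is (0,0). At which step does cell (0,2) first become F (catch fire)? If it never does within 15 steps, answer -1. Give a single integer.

Step 1: cell (0,2)='T' (+3 fires, +1 burnt)
Step 2: cell (0,2)='T' (+5 fires, +3 burnt)
Step 3: cell (0,2)='T' (+6 fires, +5 burnt)
Step 4: cell (0,2)='T' (+6 fires, +6 burnt)
Step 5: cell (0,2)='T' (+5 fires, +6 burnt)
Step 6: cell (0,2)='F' (+4 fires, +5 burnt)
  -> target ignites at step 6
Step 7: cell (0,2)='.' (+3 fires, +4 burnt)
Step 8: cell (0,2)='.' (+1 fires, +3 burnt)
Step 9: cell (0,2)='.' (+0 fires, +1 burnt)
  fire out at step 9

6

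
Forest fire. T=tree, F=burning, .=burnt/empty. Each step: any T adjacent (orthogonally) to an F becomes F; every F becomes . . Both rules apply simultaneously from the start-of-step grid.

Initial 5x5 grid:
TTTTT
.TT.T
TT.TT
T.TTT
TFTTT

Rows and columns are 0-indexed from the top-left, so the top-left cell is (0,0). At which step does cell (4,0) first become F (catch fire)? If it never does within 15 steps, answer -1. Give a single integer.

Step 1: cell (4,0)='F' (+2 fires, +1 burnt)
  -> target ignites at step 1
Step 2: cell (4,0)='.' (+3 fires, +2 burnt)
Step 3: cell (4,0)='.' (+3 fires, +3 burnt)
Step 4: cell (4,0)='.' (+3 fires, +3 burnt)
Step 5: cell (4,0)='.' (+2 fires, +3 burnt)
Step 6: cell (4,0)='.' (+3 fires, +2 burnt)
Step 7: cell (4,0)='.' (+3 fires, +3 burnt)
Step 8: cell (4,0)='.' (+1 fires, +3 burnt)
Step 9: cell (4,0)='.' (+0 fires, +1 burnt)
  fire out at step 9

1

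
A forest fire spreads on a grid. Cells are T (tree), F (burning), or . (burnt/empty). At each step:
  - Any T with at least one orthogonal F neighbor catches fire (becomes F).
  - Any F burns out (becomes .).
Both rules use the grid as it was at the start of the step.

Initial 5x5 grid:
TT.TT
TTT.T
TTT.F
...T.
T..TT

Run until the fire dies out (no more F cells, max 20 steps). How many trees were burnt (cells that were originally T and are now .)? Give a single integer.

Step 1: +1 fires, +1 burnt (F count now 1)
Step 2: +1 fires, +1 burnt (F count now 1)
Step 3: +1 fires, +1 burnt (F count now 1)
Step 4: +0 fires, +1 burnt (F count now 0)
Fire out after step 4
Initially T: 15, now '.': 13
Total burnt (originally-T cells now '.'): 3

Answer: 3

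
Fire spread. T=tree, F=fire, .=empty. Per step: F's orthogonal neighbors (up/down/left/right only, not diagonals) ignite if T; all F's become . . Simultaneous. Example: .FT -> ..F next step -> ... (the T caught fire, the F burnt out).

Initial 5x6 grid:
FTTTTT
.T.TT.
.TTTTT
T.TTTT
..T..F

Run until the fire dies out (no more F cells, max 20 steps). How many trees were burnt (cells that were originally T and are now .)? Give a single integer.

Step 1: +2 fires, +2 burnt (F count now 2)
Step 2: +4 fires, +2 burnt (F count now 4)
Step 3: +4 fires, +4 burnt (F count now 4)
Step 4: +6 fires, +4 burnt (F count now 6)
Step 5: +2 fires, +6 burnt (F count now 2)
Step 6: +0 fires, +2 burnt (F count now 0)
Fire out after step 6
Initially T: 19, now '.': 29
Total burnt (originally-T cells now '.'): 18

Answer: 18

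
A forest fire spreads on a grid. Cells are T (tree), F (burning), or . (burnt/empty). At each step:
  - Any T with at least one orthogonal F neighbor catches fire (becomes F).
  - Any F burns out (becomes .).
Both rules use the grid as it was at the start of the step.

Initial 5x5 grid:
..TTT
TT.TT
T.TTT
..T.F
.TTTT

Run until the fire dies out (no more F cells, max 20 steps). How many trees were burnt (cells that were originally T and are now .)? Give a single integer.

Answer: 13

Derivation:
Step 1: +2 fires, +1 burnt (F count now 2)
Step 2: +3 fires, +2 burnt (F count now 3)
Step 3: +4 fires, +3 burnt (F count now 4)
Step 4: +3 fires, +4 burnt (F count now 3)
Step 5: +1 fires, +3 burnt (F count now 1)
Step 6: +0 fires, +1 burnt (F count now 0)
Fire out after step 6
Initially T: 16, now '.': 22
Total burnt (originally-T cells now '.'): 13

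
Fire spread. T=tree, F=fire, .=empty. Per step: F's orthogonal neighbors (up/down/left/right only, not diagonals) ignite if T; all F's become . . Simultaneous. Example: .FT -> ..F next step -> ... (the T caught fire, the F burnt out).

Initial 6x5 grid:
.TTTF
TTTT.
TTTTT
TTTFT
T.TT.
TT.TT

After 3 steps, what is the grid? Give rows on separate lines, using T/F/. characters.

Step 1: 5 trees catch fire, 2 burn out
  .TTF.
  TTTT.
  TTTFT
  TTF.F
  T.TF.
  TT.TT
Step 2: 7 trees catch fire, 5 burn out
  .TF..
  TTTF.
  TTF.F
  TF...
  T.F..
  TT.FT
Step 3: 5 trees catch fire, 7 burn out
  .F...
  TTF..
  TF...
  F....
  T....
  TT..F

.F...
TTF..
TF...
F....
T....
TT..F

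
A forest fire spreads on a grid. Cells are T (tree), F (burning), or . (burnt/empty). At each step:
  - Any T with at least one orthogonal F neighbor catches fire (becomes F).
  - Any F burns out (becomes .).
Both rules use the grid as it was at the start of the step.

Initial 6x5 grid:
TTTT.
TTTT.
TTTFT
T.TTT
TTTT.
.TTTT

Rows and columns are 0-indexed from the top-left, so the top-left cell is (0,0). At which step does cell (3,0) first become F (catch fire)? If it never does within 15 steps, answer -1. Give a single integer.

Step 1: cell (3,0)='T' (+4 fires, +1 burnt)
Step 2: cell (3,0)='T' (+6 fires, +4 burnt)
Step 3: cell (3,0)='T' (+5 fires, +6 burnt)
Step 4: cell (3,0)='F' (+6 fires, +5 burnt)
  -> target ignites at step 4
Step 5: cell (3,0)='.' (+3 fires, +6 burnt)
Step 6: cell (3,0)='.' (+0 fires, +3 burnt)
  fire out at step 6

4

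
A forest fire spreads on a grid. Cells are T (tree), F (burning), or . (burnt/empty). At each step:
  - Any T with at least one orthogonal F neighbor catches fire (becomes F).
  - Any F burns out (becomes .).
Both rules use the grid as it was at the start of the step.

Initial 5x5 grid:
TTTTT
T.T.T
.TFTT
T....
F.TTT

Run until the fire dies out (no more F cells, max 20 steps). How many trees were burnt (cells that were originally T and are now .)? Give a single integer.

Step 1: +4 fires, +2 burnt (F count now 4)
Step 2: +2 fires, +4 burnt (F count now 2)
Step 3: +3 fires, +2 burnt (F count now 3)
Step 4: +2 fires, +3 burnt (F count now 2)
Step 5: +1 fires, +2 burnt (F count now 1)
Step 6: +0 fires, +1 burnt (F count now 0)
Fire out after step 6
Initially T: 15, now '.': 22
Total burnt (originally-T cells now '.'): 12

Answer: 12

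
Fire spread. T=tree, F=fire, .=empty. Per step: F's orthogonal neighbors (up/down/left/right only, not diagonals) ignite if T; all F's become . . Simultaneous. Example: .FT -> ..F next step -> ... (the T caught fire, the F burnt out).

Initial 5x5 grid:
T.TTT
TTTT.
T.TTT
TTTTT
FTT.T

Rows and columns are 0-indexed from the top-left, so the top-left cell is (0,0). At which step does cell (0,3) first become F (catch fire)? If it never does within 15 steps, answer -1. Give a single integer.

Step 1: cell (0,3)='T' (+2 fires, +1 burnt)
Step 2: cell (0,3)='T' (+3 fires, +2 burnt)
Step 3: cell (0,3)='T' (+2 fires, +3 burnt)
Step 4: cell (0,3)='T' (+4 fires, +2 burnt)
Step 5: cell (0,3)='T' (+3 fires, +4 burnt)
Step 6: cell (0,3)='T' (+4 fires, +3 burnt)
Step 7: cell (0,3)='F' (+1 fires, +4 burnt)
  -> target ignites at step 7
Step 8: cell (0,3)='.' (+1 fires, +1 burnt)
Step 9: cell (0,3)='.' (+0 fires, +1 burnt)
  fire out at step 9

7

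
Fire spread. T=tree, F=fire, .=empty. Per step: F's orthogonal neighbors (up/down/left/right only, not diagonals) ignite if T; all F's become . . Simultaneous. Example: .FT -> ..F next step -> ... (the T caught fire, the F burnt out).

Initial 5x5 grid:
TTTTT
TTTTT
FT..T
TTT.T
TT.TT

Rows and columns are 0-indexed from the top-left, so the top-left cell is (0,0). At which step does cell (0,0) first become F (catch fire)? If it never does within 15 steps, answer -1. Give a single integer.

Step 1: cell (0,0)='T' (+3 fires, +1 burnt)
Step 2: cell (0,0)='F' (+4 fires, +3 burnt)
  -> target ignites at step 2
Step 3: cell (0,0)='.' (+4 fires, +4 burnt)
Step 4: cell (0,0)='.' (+2 fires, +4 burnt)
Step 5: cell (0,0)='.' (+2 fires, +2 burnt)
Step 6: cell (0,0)='.' (+2 fires, +2 burnt)
Step 7: cell (0,0)='.' (+1 fires, +2 burnt)
Step 8: cell (0,0)='.' (+1 fires, +1 burnt)
Step 9: cell (0,0)='.' (+1 fires, +1 burnt)
Step 10: cell (0,0)='.' (+0 fires, +1 burnt)
  fire out at step 10

2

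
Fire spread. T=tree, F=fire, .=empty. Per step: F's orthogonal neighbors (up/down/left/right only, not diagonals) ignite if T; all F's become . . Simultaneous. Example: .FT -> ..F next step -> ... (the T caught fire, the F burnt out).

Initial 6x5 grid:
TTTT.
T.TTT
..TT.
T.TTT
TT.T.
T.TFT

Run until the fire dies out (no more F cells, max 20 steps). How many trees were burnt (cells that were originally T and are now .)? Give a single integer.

Step 1: +3 fires, +1 burnt (F count now 3)
Step 2: +1 fires, +3 burnt (F count now 1)
Step 3: +3 fires, +1 burnt (F count now 3)
Step 4: +2 fires, +3 burnt (F count now 2)
Step 5: +3 fires, +2 burnt (F count now 3)
Step 6: +1 fires, +3 burnt (F count now 1)
Step 7: +1 fires, +1 burnt (F count now 1)
Step 8: +1 fires, +1 burnt (F count now 1)
Step 9: +1 fires, +1 burnt (F count now 1)
Step 10: +0 fires, +1 burnt (F count now 0)
Fire out after step 10
Initially T: 20, now '.': 26
Total burnt (originally-T cells now '.'): 16

Answer: 16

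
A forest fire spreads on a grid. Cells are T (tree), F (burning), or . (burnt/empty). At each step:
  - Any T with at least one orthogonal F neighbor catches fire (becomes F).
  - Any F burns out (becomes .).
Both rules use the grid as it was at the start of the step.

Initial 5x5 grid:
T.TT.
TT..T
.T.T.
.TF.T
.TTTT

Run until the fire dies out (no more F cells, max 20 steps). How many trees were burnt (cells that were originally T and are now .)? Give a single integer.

Step 1: +2 fires, +1 burnt (F count now 2)
Step 2: +3 fires, +2 burnt (F count now 3)
Step 3: +2 fires, +3 burnt (F count now 2)
Step 4: +2 fires, +2 burnt (F count now 2)
Step 5: +1 fires, +2 burnt (F count now 1)
Step 6: +0 fires, +1 burnt (F count now 0)
Fire out after step 6
Initially T: 14, now '.': 21
Total burnt (originally-T cells now '.'): 10

Answer: 10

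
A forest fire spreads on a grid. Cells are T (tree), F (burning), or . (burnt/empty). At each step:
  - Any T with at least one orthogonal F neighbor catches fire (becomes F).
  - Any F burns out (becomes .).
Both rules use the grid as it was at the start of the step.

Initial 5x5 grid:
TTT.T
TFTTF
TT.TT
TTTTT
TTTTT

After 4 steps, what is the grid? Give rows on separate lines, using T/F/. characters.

Step 1: 7 trees catch fire, 2 burn out
  TFT.F
  F.FF.
  TF.TF
  TTTTT
  TTTTT
Step 2: 6 trees catch fire, 7 burn out
  F.F..
  .....
  F..F.
  TFTTF
  TTTTT
Step 3: 5 trees catch fire, 6 burn out
  .....
  .....
  .....
  F.FF.
  TFTTF
Step 4: 3 trees catch fire, 5 burn out
  .....
  .....
  .....
  .....
  F.FF.

.....
.....
.....
.....
F.FF.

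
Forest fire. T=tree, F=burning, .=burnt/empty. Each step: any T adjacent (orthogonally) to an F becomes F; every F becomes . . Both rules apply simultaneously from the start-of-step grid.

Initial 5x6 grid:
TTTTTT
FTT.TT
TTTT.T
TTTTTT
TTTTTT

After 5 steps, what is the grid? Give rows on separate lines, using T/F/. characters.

Step 1: 3 trees catch fire, 1 burn out
  FTTTTT
  .FT.TT
  FTTT.T
  TTTTTT
  TTTTTT
Step 2: 4 trees catch fire, 3 burn out
  .FTTTT
  ..F.TT
  .FTT.T
  FTTTTT
  TTTTTT
Step 3: 4 trees catch fire, 4 burn out
  ..FTTT
  ....TT
  ..FT.T
  .FTTTT
  FTTTTT
Step 4: 4 trees catch fire, 4 burn out
  ...FTT
  ....TT
  ...F.T
  ..FTTT
  .FTTTT
Step 5: 3 trees catch fire, 4 burn out
  ....FT
  ....TT
  .....T
  ...FTT
  ..FTTT

....FT
....TT
.....T
...FTT
..FTTT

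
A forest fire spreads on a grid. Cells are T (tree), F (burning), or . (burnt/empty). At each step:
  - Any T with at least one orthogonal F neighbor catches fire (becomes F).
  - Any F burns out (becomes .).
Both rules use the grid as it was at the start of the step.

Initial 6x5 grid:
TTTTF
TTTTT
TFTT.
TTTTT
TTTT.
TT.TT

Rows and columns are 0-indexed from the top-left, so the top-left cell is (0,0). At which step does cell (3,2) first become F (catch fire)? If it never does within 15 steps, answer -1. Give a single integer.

Step 1: cell (3,2)='T' (+6 fires, +2 burnt)
Step 2: cell (3,2)='F' (+9 fires, +6 burnt)
  -> target ignites at step 2
Step 3: cell (3,2)='.' (+5 fires, +9 burnt)
Step 4: cell (3,2)='.' (+3 fires, +5 burnt)
Step 5: cell (3,2)='.' (+1 fires, +3 burnt)
Step 6: cell (3,2)='.' (+1 fires, +1 burnt)
Step 7: cell (3,2)='.' (+0 fires, +1 burnt)
  fire out at step 7

2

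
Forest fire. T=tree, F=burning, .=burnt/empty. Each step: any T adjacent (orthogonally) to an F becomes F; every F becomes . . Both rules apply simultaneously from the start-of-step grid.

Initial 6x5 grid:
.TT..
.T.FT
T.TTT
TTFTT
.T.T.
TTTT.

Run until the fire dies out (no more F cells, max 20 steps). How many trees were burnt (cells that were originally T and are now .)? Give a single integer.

Step 1: +5 fires, +2 burnt (F count now 5)
Step 2: +5 fires, +5 burnt (F count now 5)
Step 3: +3 fires, +5 burnt (F count now 3)
Step 4: +2 fires, +3 burnt (F count now 2)
Step 5: +0 fires, +2 burnt (F count now 0)
Fire out after step 5
Initially T: 18, now '.': 27
Total burnt (originally-T cells now '.'): 15

Answer: 15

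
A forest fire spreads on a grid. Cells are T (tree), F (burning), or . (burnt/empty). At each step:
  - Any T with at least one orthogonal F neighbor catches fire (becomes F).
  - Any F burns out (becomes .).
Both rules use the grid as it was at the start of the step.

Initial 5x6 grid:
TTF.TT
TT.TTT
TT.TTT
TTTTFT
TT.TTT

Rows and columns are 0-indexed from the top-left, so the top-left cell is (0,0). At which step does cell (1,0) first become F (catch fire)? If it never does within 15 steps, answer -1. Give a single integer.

Step 1: cell (1,0)='T' (+5 fires, +2 burnt)
Step 2: cell (1,0)='T' (+8 fires, +5 burnt)
Step 3: cell (1,0)='F' (+6 fires, +8 burnt)
  -> target ignites at step 3
Step 4: cell (1,0)='.' (+4 fires, +6 burnt)
Step 5: cell (1,0)='.' (+1 fires, +4 burnt)
Step 6: cell (1,0)='.' (+0 fires, +1 burnt)
  fire out at step 6

3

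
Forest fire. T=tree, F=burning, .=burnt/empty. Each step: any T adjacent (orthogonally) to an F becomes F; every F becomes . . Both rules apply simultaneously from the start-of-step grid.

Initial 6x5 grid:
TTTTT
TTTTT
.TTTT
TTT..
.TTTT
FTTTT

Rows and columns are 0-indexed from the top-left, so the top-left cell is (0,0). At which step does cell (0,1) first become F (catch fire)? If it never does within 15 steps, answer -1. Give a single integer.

Step 1: cell (0,1)='T' (+1 fires, +1 burnt)
Step 2: cell (0,1)='T' (+2 fires, +1 burnt)
Step 3: cell (0,1)='T' (+3 fires, +2 burnt)
Step 4: cell (0,1)='T' (+5 fires, +3 burnt)
Step 5: cell (0,1)='T' (+3 fires, +5 burnt)
Step 6: cell (0,1)='F' (+4 fires, +3 burnt)
  -> target ignites at step 6
Step 7: cell (0,1)='.' (+4 fires, +4 burnt)
Step 8: cell (0,1)='.' (+2 fires, +4 burnt)
Step 9: cell (0,1)='.' (+1 fires, +2 burnt)
Step 10: cell (0,1)='.' (+0 fires, +1 burnt)
  fire out at step 10

6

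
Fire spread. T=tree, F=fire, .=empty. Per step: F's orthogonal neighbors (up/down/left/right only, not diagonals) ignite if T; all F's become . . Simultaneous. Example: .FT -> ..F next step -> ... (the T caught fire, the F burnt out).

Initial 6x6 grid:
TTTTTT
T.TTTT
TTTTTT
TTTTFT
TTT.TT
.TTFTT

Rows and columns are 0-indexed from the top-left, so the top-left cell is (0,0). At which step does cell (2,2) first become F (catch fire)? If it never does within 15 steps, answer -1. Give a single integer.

Step 1: cell (2,2)='T' (+6 fires, +2 burnt)
Step 2: cell (2,2)='T' (+8 fires, +6 burnt)
Step 3: cell (2,2)='F' (+6 fires, +8 burnt)
  -> target ignites at step 3
Step 4: cell (2,2)='.' (+6 fires, +6 burnt)
Step 5: cell (2,2)='.' (+2 fires, +6 burnt)
Step 6: cell (2,2)='.' (+2 fires, +2 burnt)
Step 7: cell (2,2)='.' (+1 fires, +2 burnt)
Step 8: cell (2,2)='.' (+0 fires, +1 burnt)
  fire out at step 8

3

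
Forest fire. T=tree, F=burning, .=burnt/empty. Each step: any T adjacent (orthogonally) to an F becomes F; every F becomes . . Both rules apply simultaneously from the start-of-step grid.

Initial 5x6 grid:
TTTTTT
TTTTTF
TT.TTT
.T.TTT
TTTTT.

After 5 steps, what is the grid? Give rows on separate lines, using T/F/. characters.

Step 1: 3 trees catch fire, 1 burn out
  TTTTTF
  TTTTF.
  TT.TTF
  .T.TTT
  TTTTT.
Step 2: 4 trees catch fire, 3 burn out
  TTTTF.
  TTTF..
  TT.TF.
  .T.TTF
  TTTTT.
Step 3: 4 trees catch fire, 4 burn out
  TTTF..
  TTF...
  TT.F..
  .T.TF.
  TTTTT.
Step 4: 4 trees catch fire, 4 burn out
  TTF...
  TF....
  TT....
  .T.F..
  TTTTF.
Step 5: 4 trees catch fire, 4 burn out
  TF....
  F.....
  TF....
  .T....
  TTTF..

TF....
F.....
TF....
.T....
TTTF..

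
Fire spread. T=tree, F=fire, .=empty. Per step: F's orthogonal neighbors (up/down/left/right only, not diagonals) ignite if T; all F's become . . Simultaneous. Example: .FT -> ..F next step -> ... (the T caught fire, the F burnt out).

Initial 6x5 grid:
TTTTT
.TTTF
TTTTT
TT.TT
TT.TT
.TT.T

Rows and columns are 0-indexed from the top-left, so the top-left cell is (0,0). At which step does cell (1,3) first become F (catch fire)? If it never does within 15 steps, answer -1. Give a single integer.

Step 1: cell (1,3)='F' (+3 fires, +1 burnt)
  -> target ignites at step 1
Step 2: cell (1,3)='.' (+4 fires, +3 burnt)
Step 3: cell (1,3)='.' (+5 fires, +4 burnt)
Step 4: cell (1,3)='.' (+4 fires, +5 burnt)
Step 5: cell (1,3)='.' (+3 fires, +4 burnt)
Step 6: cell (1,3)='.' (+2 fires, +3 burnt)
Step 7: cell (1,3)='.' (+2 fires, +2 burnt)
Step 8: cell (1,3)='.' (+1 fires, +2 burnt)
Step 9: cell (1,3)='.' (+0 fires, +1 burnt)
  fire out at step 9

1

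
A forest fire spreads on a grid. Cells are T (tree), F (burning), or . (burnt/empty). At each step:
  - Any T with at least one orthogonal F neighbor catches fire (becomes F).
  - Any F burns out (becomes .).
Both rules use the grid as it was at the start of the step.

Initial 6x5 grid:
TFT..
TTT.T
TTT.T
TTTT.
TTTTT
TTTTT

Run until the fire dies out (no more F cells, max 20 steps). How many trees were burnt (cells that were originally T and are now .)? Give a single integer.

Answer: 22

Derivation:
Step 1: +3 fires, +1 burnt (F count now 3)
Step 2: +3 fires, +3 burnt (F count now 3)
Step 3: +3 fires, +3 burnt (F count now 3)
Step 4: +3 fires, +3 burnt (F count now 3)
Step 5: +4 fires, +3 burnt (F count now 4)
Step 6: +3 fires, +4 burnt (F count now 3)
Step 7: +2 fires, +3 burnt (F count now 2)
Step 8: +1 fires, +2 burnt (F count now 1)
Step 9: +0 fires, +1 burnt (F count now 0)
Fire out after step 9
Initially T: 24, now '.': 28
Total burnt (originally-T cells now '.'): 22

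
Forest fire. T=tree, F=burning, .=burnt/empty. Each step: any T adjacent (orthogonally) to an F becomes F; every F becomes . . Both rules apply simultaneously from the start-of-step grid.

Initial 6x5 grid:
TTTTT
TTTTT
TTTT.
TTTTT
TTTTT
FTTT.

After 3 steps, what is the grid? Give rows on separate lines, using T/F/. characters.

Step 1: 2 trees catch fire, 1 burn out
  TTTTT
  TTTTT
  TTTT.
  TTTTT
  FTTTT
  .FTT.
Step 2: 3 trees catch fire, 2 burn out
  TTTTT
  TTTTT
  TTTT.
  FTTTT
  .FTTT
  ..FT.
Step 3: 4 trees catch fire, 3 burn out
  TTTTT
  TTTTT
  FTTT.
  .FTTT
  ..FTT
  ...F.

TTTTT
TTTTT
FTTT.
.FTTT
..FTT
...F.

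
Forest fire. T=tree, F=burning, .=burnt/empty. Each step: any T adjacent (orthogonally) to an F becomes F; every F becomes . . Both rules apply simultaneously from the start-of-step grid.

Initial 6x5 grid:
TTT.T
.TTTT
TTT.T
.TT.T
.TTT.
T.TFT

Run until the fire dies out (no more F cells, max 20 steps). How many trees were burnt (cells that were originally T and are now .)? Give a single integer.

Step 1: +3 fires, +1 burnt (F count now 3)
Step 2: +1 fires, +3 burnt (F count now 1)
Step 3: +2 fires, +1 burnt (F count now 2)
Step 4: +2 fires, +2 burnt (F count now 2)
Step 5: +2 fires, +2 burnt (F count now 2)
Step 6: +4 fires, +2 burnt (F count now 4)
Step 7: +2 fires, +4 burnt (F count now 2)
Step 8: +3 fires, +2 burnt (F count now 3)
Step 9: +1 fires, +3 burnt (F count now 1)
Step 10: +0 fires, +1 burnt (F count now 0)
Fire out after step 10
Initially T: 21, now '.': 29
Total burnt (originally-T cells now '.'): 20

Answer: 20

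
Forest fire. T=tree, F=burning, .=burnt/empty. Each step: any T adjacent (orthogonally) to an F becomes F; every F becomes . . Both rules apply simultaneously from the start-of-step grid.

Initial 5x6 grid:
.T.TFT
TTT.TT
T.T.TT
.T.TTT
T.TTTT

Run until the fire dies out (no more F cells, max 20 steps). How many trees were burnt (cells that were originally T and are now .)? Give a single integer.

Step 1: +3 fires, +1 burnt (F count now 3)
Step 2: +2 fires, +3 burnt (F count now 2)
Step 3: +2 fires, +2 burnt (F count now 2)
Step 4: +3 fires, +2 burnt (F count now 3)
Step 5: +2 fires, +3 burnt (F count now 2)
Step 6: +1 fires, +2 burnt (F count now 1)
Step 7: +0 fires, +1 burnt (F count now 0)
Fire out after step 7
Initially T: 21, now '.': 22
Total burnt (originally-T cells now '.'): 13

Answer: 13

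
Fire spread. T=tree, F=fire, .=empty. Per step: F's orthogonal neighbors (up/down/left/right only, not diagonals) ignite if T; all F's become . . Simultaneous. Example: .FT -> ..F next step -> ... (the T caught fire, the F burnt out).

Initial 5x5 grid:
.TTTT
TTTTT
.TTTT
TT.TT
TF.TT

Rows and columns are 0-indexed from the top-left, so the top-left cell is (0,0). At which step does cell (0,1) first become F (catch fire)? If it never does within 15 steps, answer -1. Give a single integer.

Step 1: cell (0,1)='T' (+2 fires, +1 burnt)
Step 2: cell (0,1)='T' (+2 fires, +2 burnt)
Step 3: cell (0,1)='T' (+2 fires, +2 burnt)
Step 4: cell (0,1)='F' (+4 fires, +2 burnt)
  -> target ignites at step 4
Step 5: cell (0,1)='.' (+4 fires, +4 burnt)
Step 6: cell (0,1)='.' (+4 fires, +4 burnt)
Step 7: cell (0,1)='.' (+2 fires, +4 burnt)
Step 8: cell (0,1)='.' (+0 fires, +2 burnt)
  fire out at step 8

4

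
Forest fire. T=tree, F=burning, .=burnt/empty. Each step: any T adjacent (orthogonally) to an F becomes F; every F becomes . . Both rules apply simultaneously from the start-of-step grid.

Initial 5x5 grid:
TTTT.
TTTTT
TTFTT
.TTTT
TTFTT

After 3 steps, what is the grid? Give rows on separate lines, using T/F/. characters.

Step 1: 6 trees catch fire, 2 burn out
  TTTT.
  TTFTT
  TF.FT
  .TFTT
  TF.FT
Step 2: 9 trees catch fire, 6 burn out
  TTFT.
  TF.FT
  F...F
  .F.FT
  F...F
Step 3: 5 trees catch fire, 9 burn out
  TF.F.
  F...F
  .....
  ....F
  .....

TF.F.
F...F
.....
....F
.....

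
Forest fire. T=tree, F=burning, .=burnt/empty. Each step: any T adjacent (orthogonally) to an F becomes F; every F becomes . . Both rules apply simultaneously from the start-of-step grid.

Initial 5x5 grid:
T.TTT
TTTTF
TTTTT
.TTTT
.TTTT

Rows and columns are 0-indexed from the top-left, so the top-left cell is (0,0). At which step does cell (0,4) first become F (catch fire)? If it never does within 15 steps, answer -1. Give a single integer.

Step 1: cell (0,4)='F' (+3 fires, +1 burnt)
  -> target ignites at step 1
Step 2: cell (0,4)='.' (+4 fires, +3 burnt)
Step 3: cell (0,4)='.' (+5 fires, +4 burnt)
Step 4: cell (0,4)='.' (+4 fires, +5 burnt)
Step 5: cell (0,4)='.' (+4 fires, +4 burnt)
Step 6: cell (0,4)='.' (+1 fires, +4 burnt)
Step 7: cell (0,4)='.' (+0 fires, +1 burnt)
  fire out at step 7

1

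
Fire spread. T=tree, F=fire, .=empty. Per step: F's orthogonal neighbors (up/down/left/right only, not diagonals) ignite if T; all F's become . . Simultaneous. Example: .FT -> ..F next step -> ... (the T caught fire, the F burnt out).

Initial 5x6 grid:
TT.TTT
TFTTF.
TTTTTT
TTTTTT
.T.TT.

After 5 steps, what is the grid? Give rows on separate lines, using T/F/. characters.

Step 1: 7 trees catch fire, 2 burn out
  TF.TFT
  F.FF..
  TFTTFT
  TTTTTT
  .T.TT.
Step 2: 9 trees catch fire, 7 burn out
  F..F.F
  ......
  F.FF.F
  TFTTFT
  .T.TT.
Step 3: 6 trees catch fire, 9 burn out
  ......
  ......
  ......
  F.FF.F
  .F.TF.
Step 4: 1 trees catch fire, 6 burn out
  ......
  ......
  ......
  ......
  ...F..
Step 5: 0 trees catch fire, 1 burn out
  ......
  ......
  ......
  ......
  ......

......
......
......
......
......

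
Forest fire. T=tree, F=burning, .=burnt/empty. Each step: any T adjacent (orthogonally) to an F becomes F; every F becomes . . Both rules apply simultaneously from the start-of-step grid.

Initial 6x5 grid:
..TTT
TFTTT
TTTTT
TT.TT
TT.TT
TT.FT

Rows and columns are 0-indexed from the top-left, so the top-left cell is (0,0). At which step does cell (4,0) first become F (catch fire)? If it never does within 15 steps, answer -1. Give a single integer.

Step 1: cell (4,0)='T' (+5 fires, +2 burnt)
Step 2: cell (4,0)='T' (+7 fires, +5 burnt)
Step 3: cell (4,0)='T' (+6 fires, +7 burnt)
Step 4: cell (4,0)='F' (+4 fires, +6 burnt)
  -> target ignites at step 4
Step 5: cell (4,0)='.' (+1 fires, +4 burnt)
Step 6: cell (4,0)='.' (+0 fires, +1 burnt)
  fire out at step 6

4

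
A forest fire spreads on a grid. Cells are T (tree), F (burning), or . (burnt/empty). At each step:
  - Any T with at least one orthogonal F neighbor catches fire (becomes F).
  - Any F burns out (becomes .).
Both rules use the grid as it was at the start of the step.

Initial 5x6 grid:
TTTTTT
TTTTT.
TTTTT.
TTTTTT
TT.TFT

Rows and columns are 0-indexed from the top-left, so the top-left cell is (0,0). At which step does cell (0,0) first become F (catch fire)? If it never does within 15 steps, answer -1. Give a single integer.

Step 1: cell (0,0)='T' (+3 fires, +1 burnt)
Step 2: cell (0,0)='T' (+3 fires, +3 burnt)
Step 3: cell (0,0)='T' (+3 fires, +3 burnt)
Step 4: cell (0,0)='T' (+4 fires, +3 burnt)
Step 5: cell (0,0)='T' (+6 fires, +4 burnt)
Step 6: cell (0,0)='T' (+4 fires, +6 burnt)
Step 7: cell (0,0)='T' (+2 fires, +4 burnt)
Step 8: cell (0,0)='F' (+1 fires, +2 burnt)
  -> target ignites at step 8
Step 9: cell (0,0)='.' (+0 fires, +1 burnt)
  fire out at step 9

8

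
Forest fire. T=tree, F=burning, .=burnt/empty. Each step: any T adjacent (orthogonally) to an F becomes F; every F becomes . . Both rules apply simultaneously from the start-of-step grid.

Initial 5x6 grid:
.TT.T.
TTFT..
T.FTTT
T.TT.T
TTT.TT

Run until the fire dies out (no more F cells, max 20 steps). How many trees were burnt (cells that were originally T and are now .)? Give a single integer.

Answer: 18

Derivation:
Step 1: +5 fires, +2 burnt (F count now 5)
Step 2: +5 fires, +5 burnt (F count now 5)
Step 3: +3 fires, +5 burnt (F count now 3)
Step 4: +3 fires, +3 burnt (F count now 3)
Step 5: +1 fires, +3 burnt (F count now 1)
Step 6: +1 fires, +1 burnt (F count now 1)
Step 7: +0 fires, +1 burnt (F count now 0)
Fire out after step 7
Initially T: 19, now '.': 29
Total burnt (originally-T cells now '.'): 18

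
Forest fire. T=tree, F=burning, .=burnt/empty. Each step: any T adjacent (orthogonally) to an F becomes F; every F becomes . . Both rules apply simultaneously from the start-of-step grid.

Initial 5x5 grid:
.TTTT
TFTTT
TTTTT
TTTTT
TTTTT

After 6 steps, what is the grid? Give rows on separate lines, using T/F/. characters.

Step 1: 4 trees catch fire, 1 burn out
  .FTTT
  F.FTT
  TFTTT
  TTTTT
  TTTTT
Step 2: 5 trees catch fire, 4 burn out
  ..FTT
  ...FT
  F.FTT
  TFTTT
  TTTTT
Step 3: 6 trees catch fire, 5 burn out
  ...FT
  ....F
  ...FT
  F.FTT
  TFTTT
Step 4: 5 trees catch fire, 6 burn out
  ....F
  .....
  ....F
  ...FT
  F.FTT
Step 5: 2 trees catch fire, 5 burn out
  .....
  .....
  .....
  ....F
  ...FT
Step 6: 1 trees catch fire, 2 burn out
  .....
  .....
  .....
  .....
  ....F

.....
.....
.....
.....
....F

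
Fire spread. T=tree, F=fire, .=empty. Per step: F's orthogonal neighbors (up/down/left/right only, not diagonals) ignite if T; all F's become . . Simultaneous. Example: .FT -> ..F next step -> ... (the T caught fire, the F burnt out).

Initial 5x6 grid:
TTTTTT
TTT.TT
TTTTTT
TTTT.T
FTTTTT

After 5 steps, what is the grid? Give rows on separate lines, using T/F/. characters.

Step 1: 2 trees catch fire, 1 burn out
  TTTTTT
  TTT.TT
  TTTTTT
  FTTT.T
  .FTTTT
Step 2: 3 trees catch fire, 2 burn out
  TTTTTT
  TTT.TT
  FTTTTT
  .FTT.T
  ..FTTT
Step 3: 4 trees catch fire, 3 burn out
  TTTTTT
  FTT.TT
  .FTTTT
  ..FT.T
  ...FTT
Step 4: 5 trees catch fire, 4 burn out
  FTTTTT
  .FT.TT
  ..FTTT
  ...F.T
  ....FT
Step 5: 4 trees catch fire, 5 burn out
  .FTTTT
  ..F.TT
  ...FTT
  .....T
  .....F

.FTTTT
..F.TT
...FTT
.....T
.....F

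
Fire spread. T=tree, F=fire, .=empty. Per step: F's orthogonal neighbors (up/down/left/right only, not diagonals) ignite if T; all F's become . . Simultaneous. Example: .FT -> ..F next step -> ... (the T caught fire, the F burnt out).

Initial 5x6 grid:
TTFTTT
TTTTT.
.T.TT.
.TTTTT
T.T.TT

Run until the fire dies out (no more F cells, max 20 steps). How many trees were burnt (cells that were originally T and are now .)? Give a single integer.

Answer: 21

Derivation:
Step 1: +3 fires, +1 burnt (F count now 3)
Step 2: +4 fires, +3 burnt (F count now 4)
Step 3: +5 fires, +4 burnt (F count now 5)
Step 4: +3 fires, +5 burnt (F count now 3)
Step 5: +2 fires, +3 burnt (F count now 2)
Step 6: +3 fires, +2 burnt (F count now 3)
Step 7: +1 fires, +3 burnt (F count now 1)
Step 8: +0 fires, +1 burnt (F count now 0)
Fire out after step 8
Initially T: 22, now '.': 29
Total burnt (originally-T cells now '.'): 21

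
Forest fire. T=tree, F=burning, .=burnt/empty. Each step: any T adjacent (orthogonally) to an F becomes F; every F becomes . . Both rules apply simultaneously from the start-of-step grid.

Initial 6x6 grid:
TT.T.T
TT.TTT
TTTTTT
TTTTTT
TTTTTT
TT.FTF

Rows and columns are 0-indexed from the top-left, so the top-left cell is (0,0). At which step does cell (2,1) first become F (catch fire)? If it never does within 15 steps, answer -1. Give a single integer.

Step 1: cell (2,1)='T' (+3 fires, +2 burnt)
Step 2: cell (2,1)='T' (+4 fires, +3 burnt)
Step 3: cell (2,1)='T' (+5 fires, +4 burnt)
Step 4: cell (2,1)='T' (+7 fires, +5 burnt)
Step 5: cell (2,1)='F' (+6 fires, +7 burnt)
  -> target ignites at step 5
Step 6: cell (2,1)='.' (+2 fires, +6 burnt)
Step 7: cell (2,1)='.' (+2 fires, +2 burnt)
Step 8: cell (2,1)='.' (+1 fires, +2 burnt)
Step 9: cell (2,1)='.' (+0 fires, +1 burnt)
  fire out at step 9

5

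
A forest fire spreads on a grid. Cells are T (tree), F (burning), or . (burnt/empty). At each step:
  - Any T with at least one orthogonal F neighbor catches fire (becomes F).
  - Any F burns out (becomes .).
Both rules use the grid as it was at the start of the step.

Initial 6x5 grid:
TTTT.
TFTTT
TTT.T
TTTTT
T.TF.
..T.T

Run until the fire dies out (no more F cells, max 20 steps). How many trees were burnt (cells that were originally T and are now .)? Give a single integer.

Step 1: +6 fires, +2 burnt (F count now 6)
Step 2: +9 fires, +6 burnt (F count now 9)
Step 3: +4 fires, +9 burnt (F count now 4)
Step 4: +1 fires, +4 burnt (F count now 1)
Step 5: +0 fires, +1 burnt (F count now 0)
Fire out after step 5
Initially T: 21, now '.': 29
Total burnt (originally-T cells now '.'): 20

Answer: 20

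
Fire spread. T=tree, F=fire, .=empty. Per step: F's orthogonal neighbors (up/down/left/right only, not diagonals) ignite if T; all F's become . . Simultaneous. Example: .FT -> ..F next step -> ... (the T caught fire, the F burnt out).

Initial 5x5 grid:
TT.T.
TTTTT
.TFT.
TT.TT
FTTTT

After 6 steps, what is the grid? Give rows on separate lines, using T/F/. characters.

Step 1: 5 trees catch fire, 2 burn out
  TT.T.
  TTFTT
  .F.F.
  FT.TT
  .FTTT
Step 2: 5 trees catch fire, 5 burn out
  TT.T.
  TF.FT
  .....
  .F.FT
  ..FTT
Step 3: 6 trees catch fire, 5 burn out
  TF.F.
  F...F
  .....
  ....F
  ...FT
Step 4: 2 trees catch fire, 6 burn out
  F....
  .....
  .....
  .....
  ....F
Step 5: 0 trees catch fire, 2 burn out
  .....
  .....
  .....
  .....
  .....
Step 6: 0 trees catch fire, 0 burn out
  .....
  .....
  .....
  .....
  .....

.....
.....
.....
.....
.....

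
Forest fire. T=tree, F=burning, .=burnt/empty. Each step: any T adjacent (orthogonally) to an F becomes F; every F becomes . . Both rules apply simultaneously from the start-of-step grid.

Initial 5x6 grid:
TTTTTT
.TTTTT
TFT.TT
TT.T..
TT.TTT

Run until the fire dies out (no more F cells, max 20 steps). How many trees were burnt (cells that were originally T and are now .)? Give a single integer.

Step 1: +4 fires, +1 burnt (F count now 4)
Step 2: +4 fires, +4 burnt (F count now 4)
Step 3: +4 fires, +4 burnt (F count now 4)
Step 4: +2 fires, +4 burnt (F count now 2)
Step 5: +3 fires, +2 burnt (F count now 3)
Step 6: +2 fires, +3 burnt (F count now 2)
Step 7: +0 fires, +2 burnt (F count now 0)
Fire out after step 7
Initially T: 23, now '.': 26
Total burnt (originally-T cells now '.'): 19

Answer: 19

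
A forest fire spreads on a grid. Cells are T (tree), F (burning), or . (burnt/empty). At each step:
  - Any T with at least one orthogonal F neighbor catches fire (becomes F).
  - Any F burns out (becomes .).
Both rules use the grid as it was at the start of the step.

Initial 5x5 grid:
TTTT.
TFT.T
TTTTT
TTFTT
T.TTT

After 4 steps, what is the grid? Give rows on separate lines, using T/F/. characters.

Step 1: 8 trees catch fire, 2 burn out
  TFTT.
  F.F.T
  TFFTT
  TF.FT
  T.FTT
Step 2: 7 trees catch fire, 8 burn out
  F.FT.
  ....T
  F..FT
  F...F
  T..FT
Step 3: 4 trees catch fire, 7 burn out
  ...F.
  ....T
  ....F
  .....
  F...F
Step 4: 1 trees catch fire, 4 burn out
  .....
  ....F
  .....
  .....
  .....

.....
....F
.....
.....
.....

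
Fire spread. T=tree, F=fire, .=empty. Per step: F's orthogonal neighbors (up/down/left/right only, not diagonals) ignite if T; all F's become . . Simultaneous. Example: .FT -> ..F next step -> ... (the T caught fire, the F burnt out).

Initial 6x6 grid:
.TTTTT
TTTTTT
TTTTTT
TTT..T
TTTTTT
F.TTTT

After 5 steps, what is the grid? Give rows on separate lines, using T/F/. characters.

Step 1: 1 trees catch fire, 1 burn out
  .TTTTT
  TTTTTT
  TTTTTT
  TTT..T
  FTTTTT
  ..TTTT
Step 2: 2 trees catch fire, 1 burn out
  .TTTTT
  TTTTTT
  TTTTTT
  FTT..T
  .FTTTT
  ..TTTT
Step 3: 3 trees catch fire, 2 burn out
  .TTTTT
  TTTTTT
  FTTTTT
  .FT..T
  ..FTTT
  ..TTTT
Step 4: 5 trees catch fire, 3 burn out
  .TTTTT
  FTTTTT
  .FTTTT
  ..F..T
  ...FTT
  ..FTTT
Step 5: 4 trees catch fire, 5 burn out
  .TTTTT
  .FTTTT
  ..FTTT
  .....T
  ....FT
  ...FTT

.TTTTT
.FTTTT
..FTTT
.....T
....FT
...FTT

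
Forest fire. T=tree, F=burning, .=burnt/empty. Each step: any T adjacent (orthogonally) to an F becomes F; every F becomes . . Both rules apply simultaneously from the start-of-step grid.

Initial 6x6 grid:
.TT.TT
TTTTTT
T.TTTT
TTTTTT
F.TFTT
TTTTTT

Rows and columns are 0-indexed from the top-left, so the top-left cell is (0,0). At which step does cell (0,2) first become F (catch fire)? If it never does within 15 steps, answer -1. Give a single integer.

Step 1: cell (0,2)='T' (+6 fires, +2 burnt)
Step 2: cell (0,2)='T' (+9 fires, +6 burnt)
Step 3: cell (0,2)='T' (+6 fires, +9 burnt)
Step 4: cell (0,2)='T' (+4 fires, +6 burnt)
Step 5: cell (0,2)='F' (+4 fires, +4 burnt)
  -> target ignites at step 5
Step 6: cell (0,2)='.' (+1 fires, +4 burnt)
Step 7: cell (0,2)='.' (+0 fires, +1 burnt)
  fire out at step 7

5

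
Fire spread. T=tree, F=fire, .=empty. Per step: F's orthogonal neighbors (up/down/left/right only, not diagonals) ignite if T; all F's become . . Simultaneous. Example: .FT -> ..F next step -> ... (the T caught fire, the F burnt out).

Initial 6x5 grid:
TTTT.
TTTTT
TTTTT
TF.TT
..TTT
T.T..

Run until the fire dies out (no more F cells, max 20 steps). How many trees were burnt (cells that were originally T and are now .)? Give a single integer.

Step 1: +2 fires, +1 burnt (F count now 2)
Step 2: +3 fires, +2 burnt (F count now 3)
Step 3: +4 fires, +3 burnt (F count now 4)
Step 4: +5 fires, +4 burnt (F count now 5)
Step 5: +4 fires, +5 burnt (F count now 4)
Step 6: +2 fires, +4 burnt (F count now 2)
Step 7: +1 fires, +2 burnt (F count now 1)
Step 8: +0 fires, +1 burnt (F count now 0)
Fire out after step 8
Initially T: 22, now '.': 29
Total burnt (originally-T cells now '.'): 21

Answer: 21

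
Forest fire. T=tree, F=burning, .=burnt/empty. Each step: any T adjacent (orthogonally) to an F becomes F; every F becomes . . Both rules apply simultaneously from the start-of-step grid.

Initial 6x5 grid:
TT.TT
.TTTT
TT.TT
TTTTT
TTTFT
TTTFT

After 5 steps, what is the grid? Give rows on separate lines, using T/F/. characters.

Step 1: 5 trees catch fire, 2 burn out
  TT.TT
  .TTTT
  TT.TT
  TTTFT
  TTF.F
  TTF.F
Step 2: 5 trees catch fire, 5 burn out
  TT.TT
  .TTTT
  TT.FT
  TTF.F
  TF...
  TF...
Step 3: 5 trees catch fire, 5 burn out
  TT.TT
  .TTFT
  TT..F
  TF...
  F....
  F....
Step 4: 5 trees catch fire, 5 burn out
  TT.FT
  .TF.F
  TF...
  F....
  .....
  .....
Step 5: 3 trees catch fire, 5 burn out
  TT..F
  .F...
  F....
  .....
  .....
  .....

TT..F
.F...
F....
.....
.....
.....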